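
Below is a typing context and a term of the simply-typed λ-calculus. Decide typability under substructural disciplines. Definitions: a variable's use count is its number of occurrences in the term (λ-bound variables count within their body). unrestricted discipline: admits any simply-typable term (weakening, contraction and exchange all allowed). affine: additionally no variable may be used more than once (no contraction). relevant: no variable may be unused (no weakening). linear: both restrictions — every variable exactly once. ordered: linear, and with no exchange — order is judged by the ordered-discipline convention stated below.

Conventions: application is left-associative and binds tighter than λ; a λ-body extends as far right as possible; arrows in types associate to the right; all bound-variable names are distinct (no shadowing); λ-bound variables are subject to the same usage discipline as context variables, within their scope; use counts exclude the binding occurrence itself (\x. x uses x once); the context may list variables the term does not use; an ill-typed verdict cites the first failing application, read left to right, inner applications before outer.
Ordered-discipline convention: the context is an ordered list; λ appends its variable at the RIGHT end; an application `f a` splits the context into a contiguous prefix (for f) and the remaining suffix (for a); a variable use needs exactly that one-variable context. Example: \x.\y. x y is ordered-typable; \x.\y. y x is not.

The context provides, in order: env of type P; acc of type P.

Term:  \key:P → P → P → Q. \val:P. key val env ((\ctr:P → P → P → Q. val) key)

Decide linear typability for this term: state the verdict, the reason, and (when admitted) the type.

no — key ×2, val ×2 used more than once (contraction); needs weakening: acc, ctr unused
variable uses: env: 1×; acc: 0×; key (λ-bound): 2×; val (λ-bound): 2×; ctr (λ-bound): 0×
uses in reading order: key, val, env, val, key
typing: ✓ — (P → P → P → Q) → P → Q
summary: ordered ✗; linear ✗; affine ✗; relevant ✗; unrestricted ✓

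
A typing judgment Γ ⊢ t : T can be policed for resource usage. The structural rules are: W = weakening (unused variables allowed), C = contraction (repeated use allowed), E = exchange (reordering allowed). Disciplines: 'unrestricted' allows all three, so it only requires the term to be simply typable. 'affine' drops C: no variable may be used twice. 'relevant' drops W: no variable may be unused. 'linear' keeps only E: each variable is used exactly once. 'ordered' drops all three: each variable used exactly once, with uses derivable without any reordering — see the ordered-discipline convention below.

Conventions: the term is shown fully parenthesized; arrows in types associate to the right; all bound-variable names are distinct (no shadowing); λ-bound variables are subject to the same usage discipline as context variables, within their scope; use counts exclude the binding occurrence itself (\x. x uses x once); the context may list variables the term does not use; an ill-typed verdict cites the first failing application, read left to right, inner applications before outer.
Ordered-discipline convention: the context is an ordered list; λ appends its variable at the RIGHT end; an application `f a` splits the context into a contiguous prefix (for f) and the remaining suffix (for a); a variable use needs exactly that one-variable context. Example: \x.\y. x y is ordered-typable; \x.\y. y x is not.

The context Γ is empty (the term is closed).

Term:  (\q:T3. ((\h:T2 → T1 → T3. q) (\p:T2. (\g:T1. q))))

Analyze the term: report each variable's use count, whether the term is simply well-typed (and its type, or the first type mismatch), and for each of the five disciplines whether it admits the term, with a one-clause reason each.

use counts: q (bound) ×2; h (bound) ×0; p (bound) ×0; g (bound) ×0
order of uses: q, q
typing: ✓ — T3 → T3
ordered: ✗, needs contraction — q ×2; h, p, g left unused
linear: ✗, needs contraction — q ×2; h, p, g left unused
affine: ✗, needs contraction — q ×2
relevant: ✗, h, p, g left unused
unrestricted: ✓, typability at T3 → T3 is all that's needed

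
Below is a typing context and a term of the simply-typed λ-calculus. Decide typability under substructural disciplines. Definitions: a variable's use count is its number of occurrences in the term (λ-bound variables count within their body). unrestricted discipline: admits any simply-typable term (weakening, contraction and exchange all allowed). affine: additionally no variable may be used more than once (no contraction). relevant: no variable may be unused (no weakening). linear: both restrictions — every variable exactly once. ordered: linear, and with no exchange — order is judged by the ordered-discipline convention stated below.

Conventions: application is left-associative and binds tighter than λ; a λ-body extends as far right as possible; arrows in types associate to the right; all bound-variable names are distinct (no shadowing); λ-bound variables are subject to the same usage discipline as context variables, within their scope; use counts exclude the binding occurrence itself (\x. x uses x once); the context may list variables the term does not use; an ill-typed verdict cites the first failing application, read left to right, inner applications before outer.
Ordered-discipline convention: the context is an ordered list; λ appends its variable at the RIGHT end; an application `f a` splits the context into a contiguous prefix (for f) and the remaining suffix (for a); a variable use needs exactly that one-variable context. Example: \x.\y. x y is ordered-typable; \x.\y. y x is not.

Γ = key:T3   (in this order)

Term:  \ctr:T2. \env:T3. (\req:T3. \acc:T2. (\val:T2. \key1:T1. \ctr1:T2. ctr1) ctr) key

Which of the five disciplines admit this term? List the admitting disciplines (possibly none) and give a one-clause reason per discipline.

admitting disciplines: affine, unrestricted
counts: key: 1×; ctr (bound): 1×; env (bound): 0×; req (bound): 0×; acc (bound): 0×; val (bound): 0×; key1 (bound): 0×; ctr1 (bound): 1×
left-to-right use order: ctr1, ctr, key
typing: ✓ — T2 → T3 → T2 → T1 → T2 → T2
ordered: ✗ — env, req, acc, val, key1 left unused
linear: ✗ — env, req, acc, val, key1 left unused
affine: ✓ — key, ctr, env, req, acc, val, key1, ctr1: no repeats, contraction unneeded
relevant: ✗ — env, req, acc, val, key1 left unused
unrestricted: ✓ — well-typed at T2 → T3 → T2 → T1 → T2 → T2; no restrictions here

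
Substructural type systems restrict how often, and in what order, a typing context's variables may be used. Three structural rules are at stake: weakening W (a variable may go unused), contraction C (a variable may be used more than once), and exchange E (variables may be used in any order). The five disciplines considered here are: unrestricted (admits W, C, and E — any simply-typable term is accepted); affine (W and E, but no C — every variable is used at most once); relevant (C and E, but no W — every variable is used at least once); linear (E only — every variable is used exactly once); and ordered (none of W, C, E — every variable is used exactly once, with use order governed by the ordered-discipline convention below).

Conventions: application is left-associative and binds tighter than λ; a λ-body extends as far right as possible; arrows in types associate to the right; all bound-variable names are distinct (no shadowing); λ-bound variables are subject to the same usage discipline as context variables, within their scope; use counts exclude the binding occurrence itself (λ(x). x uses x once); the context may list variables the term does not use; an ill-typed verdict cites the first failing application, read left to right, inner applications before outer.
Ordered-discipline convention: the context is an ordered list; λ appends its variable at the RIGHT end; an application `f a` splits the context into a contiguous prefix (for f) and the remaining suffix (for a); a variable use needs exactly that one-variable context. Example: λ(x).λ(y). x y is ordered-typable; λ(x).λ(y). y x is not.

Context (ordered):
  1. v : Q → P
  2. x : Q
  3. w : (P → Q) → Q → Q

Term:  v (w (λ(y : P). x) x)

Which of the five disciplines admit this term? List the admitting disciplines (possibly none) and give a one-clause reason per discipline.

admitting disciplines: unrestricted
use counts: v ×1; x ×2; w ×1; y (λ-bound) ×0
uses in reading order: v, w, x, x
typing: the term checks, with type P
ordered: ✗ — repeated use of x ×2; unused: y — weakening required
linear: ✗ — repeated use of x ×2; unused: y — weakening required
affine: ✗ — repeated use of x ×2
relevant: ✗ — unused: y — weakening required
unrestricted: ✓ — well-typed at P; no restrictions here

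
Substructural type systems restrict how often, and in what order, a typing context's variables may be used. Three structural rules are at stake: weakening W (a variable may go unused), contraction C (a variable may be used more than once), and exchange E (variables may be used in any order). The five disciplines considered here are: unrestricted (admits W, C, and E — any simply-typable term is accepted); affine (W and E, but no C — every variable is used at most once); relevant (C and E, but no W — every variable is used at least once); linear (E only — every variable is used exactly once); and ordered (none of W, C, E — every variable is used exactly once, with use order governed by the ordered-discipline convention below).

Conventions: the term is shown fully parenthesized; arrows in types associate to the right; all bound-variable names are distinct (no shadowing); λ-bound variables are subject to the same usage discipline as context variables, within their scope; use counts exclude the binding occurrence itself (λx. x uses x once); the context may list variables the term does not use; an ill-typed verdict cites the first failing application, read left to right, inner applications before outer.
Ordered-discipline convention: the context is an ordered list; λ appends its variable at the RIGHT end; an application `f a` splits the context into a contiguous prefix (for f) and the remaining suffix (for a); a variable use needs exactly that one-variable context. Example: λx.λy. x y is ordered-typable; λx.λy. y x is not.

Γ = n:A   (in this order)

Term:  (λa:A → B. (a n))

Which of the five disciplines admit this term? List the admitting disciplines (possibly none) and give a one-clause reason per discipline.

admitted by: linear, affine, relevant, unrestricted
use counts: n: 1×, a (λ-bound): 1×
uses in reading order: a, n
typing: well-typed — term : (A → B) → B
ordered ✗ (no contiguous prefix/suffix split fits a, n)
linear ✓ (n, a: one use apiece)
affine ✓ (no duplicate uses among n, a)
relevant ✓ (every one of n, a appears)
unrestricted ✓ (well-typed at (A → B) → B; no restrictions here)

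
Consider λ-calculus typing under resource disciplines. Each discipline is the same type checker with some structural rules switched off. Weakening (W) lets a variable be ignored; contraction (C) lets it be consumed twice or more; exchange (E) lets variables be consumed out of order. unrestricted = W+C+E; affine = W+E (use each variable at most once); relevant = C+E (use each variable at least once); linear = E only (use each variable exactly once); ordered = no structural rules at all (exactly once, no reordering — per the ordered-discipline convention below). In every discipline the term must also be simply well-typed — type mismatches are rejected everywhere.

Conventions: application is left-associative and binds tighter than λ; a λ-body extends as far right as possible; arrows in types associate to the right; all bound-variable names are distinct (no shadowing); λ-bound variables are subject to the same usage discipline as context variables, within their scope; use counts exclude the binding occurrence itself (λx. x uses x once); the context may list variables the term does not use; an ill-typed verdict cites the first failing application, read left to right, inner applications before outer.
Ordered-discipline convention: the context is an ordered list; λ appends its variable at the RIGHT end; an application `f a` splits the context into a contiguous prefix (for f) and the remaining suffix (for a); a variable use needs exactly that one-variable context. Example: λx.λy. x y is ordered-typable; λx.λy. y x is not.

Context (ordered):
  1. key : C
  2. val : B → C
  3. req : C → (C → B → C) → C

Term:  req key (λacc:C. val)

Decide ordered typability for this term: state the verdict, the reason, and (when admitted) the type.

no — unused: acc — weakening required
use counts: key ×1, val ×1, req ×1, acc (bound) ×0
use order (left to right): req, key, val
typing: ✓ — C
across the five disciplines: ordered ✗ | linear ✗ | affine ✓ | relevant ✗ | unrestricted ✓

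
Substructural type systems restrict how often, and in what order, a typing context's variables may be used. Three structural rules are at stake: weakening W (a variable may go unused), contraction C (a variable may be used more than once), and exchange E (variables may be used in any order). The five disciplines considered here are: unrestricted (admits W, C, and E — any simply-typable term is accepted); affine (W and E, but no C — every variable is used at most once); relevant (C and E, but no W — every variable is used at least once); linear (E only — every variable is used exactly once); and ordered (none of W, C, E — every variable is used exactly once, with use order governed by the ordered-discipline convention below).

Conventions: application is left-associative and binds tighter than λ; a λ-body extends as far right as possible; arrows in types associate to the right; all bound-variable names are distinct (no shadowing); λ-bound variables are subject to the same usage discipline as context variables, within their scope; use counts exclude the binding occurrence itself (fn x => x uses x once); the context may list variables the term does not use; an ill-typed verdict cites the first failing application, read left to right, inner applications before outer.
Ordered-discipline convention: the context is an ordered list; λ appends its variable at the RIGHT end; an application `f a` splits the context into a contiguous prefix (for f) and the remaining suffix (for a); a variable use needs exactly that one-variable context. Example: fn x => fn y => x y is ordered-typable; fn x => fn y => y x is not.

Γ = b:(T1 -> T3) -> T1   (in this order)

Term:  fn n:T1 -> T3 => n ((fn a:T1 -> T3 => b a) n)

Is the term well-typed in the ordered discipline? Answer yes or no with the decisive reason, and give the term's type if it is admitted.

no — uses contraction: n ×2
variable uses: b: 1×, n [bound]: 2×, a [bound]: 1×
left-to-right use order: n, b, a, n
typing: ✓ — (T1 -> T3) -> T3
across the five disciplines: ordered ✗ | linear ✗ | affine ✗ | relevant ✓ | unrestricted ✓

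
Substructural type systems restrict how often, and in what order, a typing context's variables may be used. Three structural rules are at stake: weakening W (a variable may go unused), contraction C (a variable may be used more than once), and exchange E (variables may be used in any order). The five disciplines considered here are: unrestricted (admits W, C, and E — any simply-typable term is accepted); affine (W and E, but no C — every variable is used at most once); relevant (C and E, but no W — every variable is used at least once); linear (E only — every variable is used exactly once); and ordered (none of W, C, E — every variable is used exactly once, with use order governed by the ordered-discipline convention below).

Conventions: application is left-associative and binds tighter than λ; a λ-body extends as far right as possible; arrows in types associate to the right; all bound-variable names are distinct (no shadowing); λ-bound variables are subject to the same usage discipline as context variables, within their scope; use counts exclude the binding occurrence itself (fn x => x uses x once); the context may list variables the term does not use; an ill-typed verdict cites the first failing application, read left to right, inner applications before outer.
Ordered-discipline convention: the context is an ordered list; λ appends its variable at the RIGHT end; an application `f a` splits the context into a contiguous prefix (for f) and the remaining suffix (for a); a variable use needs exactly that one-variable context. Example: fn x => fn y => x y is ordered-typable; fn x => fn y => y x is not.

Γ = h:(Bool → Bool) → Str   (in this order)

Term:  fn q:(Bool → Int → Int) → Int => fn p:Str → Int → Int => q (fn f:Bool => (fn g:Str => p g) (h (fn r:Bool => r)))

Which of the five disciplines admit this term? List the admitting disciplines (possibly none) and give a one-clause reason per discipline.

admitted by: affine, unrestricted
use counts: h: 1×; q (bound): 1×; p (bound): 1×; f (bound): 0×; g (bound): 1×; r (bound): 1×
uses in reading order: q, p, g, h, r
typing: ✓ — ((Bool → Int → Int) → Int) → (Str → Int → Int) → Int
ordered: ✗ — unused: f — weakening required
linear: ✗ — unused: f — weakening required
affine: ✓ — at most one use each (h, q, p, f, g, r)
relevant: ✗ — unused: f — weakening required
unrestricted: ✓ — type-checks (((Bool → Int → Int) → Int) → (Str → Int → Int) → Int) and nothing is barred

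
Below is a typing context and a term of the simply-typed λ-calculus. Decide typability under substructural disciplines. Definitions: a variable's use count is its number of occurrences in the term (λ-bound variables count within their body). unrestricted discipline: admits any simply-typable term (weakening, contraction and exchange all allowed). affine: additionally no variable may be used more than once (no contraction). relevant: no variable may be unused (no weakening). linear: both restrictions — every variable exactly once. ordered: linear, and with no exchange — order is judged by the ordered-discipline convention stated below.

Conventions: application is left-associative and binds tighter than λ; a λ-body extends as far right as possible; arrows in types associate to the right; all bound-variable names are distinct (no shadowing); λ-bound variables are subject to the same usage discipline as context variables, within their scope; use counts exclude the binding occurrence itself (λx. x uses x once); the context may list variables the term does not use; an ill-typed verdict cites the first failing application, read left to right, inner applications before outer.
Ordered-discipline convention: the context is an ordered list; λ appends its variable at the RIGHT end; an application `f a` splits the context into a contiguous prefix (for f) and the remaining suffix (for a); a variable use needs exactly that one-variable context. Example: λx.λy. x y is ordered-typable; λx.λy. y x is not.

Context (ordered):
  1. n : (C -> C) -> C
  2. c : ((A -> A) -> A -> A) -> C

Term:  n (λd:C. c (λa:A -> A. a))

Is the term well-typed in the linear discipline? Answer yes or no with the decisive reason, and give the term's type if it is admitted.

no — needs weakening: d unused
usage: n ×1; c ×1; d [bound] ×0; a [bound] ×1
use order (left to right): n, c, a
typing: well-typed — term : C
per-discipline verdicts: ordered ✗ · linear ✗ · affine ✓ · relevant ✗ · unrestricted ✓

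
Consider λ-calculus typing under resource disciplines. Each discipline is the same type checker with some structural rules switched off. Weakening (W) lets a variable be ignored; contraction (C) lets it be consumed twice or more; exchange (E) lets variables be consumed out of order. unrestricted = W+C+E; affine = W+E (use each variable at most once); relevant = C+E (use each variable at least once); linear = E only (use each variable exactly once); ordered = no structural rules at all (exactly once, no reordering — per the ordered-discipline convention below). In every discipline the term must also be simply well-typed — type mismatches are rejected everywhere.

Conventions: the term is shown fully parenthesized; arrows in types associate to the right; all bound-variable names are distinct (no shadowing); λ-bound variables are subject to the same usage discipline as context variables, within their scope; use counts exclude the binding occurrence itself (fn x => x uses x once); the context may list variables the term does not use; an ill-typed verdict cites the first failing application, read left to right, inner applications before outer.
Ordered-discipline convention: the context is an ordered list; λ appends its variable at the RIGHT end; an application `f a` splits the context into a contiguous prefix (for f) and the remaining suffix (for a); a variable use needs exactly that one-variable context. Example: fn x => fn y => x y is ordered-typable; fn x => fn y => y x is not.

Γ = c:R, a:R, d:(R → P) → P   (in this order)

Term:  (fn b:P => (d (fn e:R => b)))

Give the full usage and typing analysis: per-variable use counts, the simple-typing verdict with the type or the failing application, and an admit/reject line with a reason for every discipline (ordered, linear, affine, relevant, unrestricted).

use counts: c ×0, a ×0, d ×1, b (bound) ×1, e (bound) ×0
uses in reading order: d, b
typing: ✓ — P → P
ordered: ✗, c, a, e left unused
linear: ✗, c, a, e left unused
affine: ✓, none of c, a, d, b, e used more than once
relevant: ✗, c, a, e left unused
unrestricted: ✓, simply typable at P → P; W, C, E all held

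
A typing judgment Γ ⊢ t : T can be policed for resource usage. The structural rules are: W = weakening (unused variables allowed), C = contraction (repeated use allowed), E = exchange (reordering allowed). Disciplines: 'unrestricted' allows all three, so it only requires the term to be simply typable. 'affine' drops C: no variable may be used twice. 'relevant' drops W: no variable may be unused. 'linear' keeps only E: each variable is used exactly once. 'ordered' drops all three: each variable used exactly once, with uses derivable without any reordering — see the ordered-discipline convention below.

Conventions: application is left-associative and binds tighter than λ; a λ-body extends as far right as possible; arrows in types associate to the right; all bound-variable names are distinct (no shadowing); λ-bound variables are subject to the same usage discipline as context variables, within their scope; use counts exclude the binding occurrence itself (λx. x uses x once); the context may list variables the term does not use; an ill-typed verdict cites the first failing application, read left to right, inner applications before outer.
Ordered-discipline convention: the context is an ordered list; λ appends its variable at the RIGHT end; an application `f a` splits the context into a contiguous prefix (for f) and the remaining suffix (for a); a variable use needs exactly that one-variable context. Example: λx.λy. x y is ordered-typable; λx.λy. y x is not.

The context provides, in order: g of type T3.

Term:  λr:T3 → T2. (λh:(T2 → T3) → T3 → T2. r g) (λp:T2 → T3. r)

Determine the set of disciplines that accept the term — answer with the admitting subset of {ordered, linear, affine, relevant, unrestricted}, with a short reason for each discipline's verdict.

accepted by: unrestricted
counts: g: 1; r (λ-bound): 2; h (λ-bound): 0; p (λ-bound): 0
order of uses: r, g, r
typing: well-typed — term : (T3 → T2) → T2
ordered: ✗, repeated use of r ×2; needs weakening: h, p unused
linear: ✗, repeated use of r ×2; needs weakening: h, p unused
affine: ✗, repeated use of r ×2
relevant: ✗, needs weakening: h, p unused
unrestricted: ✓, well-typed at (T3 → T2) → T2; no restrictions here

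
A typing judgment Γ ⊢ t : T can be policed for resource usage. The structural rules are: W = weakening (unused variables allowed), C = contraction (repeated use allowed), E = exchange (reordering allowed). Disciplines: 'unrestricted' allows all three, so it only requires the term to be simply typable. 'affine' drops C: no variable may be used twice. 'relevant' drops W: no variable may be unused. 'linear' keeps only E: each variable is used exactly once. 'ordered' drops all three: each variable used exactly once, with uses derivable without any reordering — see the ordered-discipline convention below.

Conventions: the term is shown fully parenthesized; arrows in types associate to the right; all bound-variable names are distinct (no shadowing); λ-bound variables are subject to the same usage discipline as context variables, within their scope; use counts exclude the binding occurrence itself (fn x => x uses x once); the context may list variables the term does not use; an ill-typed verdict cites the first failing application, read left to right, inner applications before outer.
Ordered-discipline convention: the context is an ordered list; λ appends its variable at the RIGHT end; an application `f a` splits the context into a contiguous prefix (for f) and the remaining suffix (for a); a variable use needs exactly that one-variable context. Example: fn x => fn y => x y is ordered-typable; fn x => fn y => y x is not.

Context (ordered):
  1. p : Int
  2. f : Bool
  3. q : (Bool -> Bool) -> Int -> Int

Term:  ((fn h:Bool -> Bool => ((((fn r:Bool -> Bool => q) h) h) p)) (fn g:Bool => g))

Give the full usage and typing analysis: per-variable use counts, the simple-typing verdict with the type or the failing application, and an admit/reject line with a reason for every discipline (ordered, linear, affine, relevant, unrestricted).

usage: p: 1×, f: 0×, q: 1×, h [bound]: 2×, r [bound]: 0×, g [bound]: 1×
use order (left to right): q, h, h, p, g
typing: well-typed at Int
ordered: ✗ — repeated use of h ×2; unused: f, r — weakening required
linear: ✗ — repeated use of h ×2; unused: f, r — weakening required
affine: ✗ — repeated use of h ×2
relevant: ✗ — unused: f, r — weakening required
unrestricted: ✓ — typability at Int is all that's needed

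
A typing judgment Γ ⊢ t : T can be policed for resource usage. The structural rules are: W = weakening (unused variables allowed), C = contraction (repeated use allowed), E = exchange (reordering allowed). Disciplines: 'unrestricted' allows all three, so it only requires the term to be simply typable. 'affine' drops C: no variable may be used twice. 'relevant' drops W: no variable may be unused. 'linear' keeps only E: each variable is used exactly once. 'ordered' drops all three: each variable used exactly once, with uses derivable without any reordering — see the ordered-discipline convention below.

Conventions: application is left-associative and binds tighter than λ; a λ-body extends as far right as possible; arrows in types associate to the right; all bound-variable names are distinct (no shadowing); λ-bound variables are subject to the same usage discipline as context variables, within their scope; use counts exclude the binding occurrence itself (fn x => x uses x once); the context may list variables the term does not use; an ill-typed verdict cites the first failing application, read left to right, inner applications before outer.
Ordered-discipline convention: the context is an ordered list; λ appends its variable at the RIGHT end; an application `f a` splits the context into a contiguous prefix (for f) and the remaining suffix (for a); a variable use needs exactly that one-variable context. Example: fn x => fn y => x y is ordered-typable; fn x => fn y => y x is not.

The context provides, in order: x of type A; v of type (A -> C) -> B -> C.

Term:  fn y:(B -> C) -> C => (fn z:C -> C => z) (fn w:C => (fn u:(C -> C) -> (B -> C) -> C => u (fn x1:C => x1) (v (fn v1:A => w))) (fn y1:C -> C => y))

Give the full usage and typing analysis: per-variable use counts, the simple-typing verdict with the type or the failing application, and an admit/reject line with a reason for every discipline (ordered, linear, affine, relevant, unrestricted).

variable uses: x: 0×; v: 1×; y (λ-bound): 1×; z (λ-bound): 1×; w (λ-bound): 1×; u (λ-bound): 1×; x1 (λ-bound): 1×; v1 (λ-bound): 0×; y1 (λ-bound): 0×
uses in reading order: z, u, x1, v, w, y
typing: ✓ — ((B -> C) -> C) -> C -> C
ordered: ✗ — x, v1, y1 left unused
linear: ✗ — x, v1, y1 left unused
affine: ✓ — x, v, y, z, w, u, x1, v1, y1: no repeats, contraction unneeded
relevant: ✗ — x, v1, y1 left unused
unrestricted: ✓ — type-checks (((B -> C) -> C) -> C -> C) and nothing is barred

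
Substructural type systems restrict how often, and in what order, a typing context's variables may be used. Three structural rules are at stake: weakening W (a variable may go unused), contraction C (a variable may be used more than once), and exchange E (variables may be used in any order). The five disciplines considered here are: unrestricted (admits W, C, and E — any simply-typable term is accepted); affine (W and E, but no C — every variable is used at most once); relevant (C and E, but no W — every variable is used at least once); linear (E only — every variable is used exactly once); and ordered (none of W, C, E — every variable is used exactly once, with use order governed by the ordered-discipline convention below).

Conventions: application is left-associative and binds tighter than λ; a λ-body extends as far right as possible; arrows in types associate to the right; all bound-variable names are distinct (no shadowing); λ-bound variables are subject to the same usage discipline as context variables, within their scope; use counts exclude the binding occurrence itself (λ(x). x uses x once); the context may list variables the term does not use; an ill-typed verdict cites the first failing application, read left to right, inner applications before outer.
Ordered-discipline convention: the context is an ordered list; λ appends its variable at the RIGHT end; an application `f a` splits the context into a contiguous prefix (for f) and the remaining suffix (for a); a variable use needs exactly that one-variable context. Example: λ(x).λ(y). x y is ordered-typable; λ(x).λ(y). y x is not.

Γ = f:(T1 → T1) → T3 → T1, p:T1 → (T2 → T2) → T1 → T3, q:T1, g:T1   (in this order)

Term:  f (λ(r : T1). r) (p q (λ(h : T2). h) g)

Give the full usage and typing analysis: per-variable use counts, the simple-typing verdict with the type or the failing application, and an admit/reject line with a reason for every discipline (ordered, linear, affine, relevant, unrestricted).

use counts: f: 1; p: 1; q: 1; g: 1; r [bound]: 1; h [bound]: 1
left-to-right use order: f, r, p, q, h, g
typing: the term checks, with type T1
ordered: ✓ — f, p, q, g, r, h once each; derivable with no W/C/E
linear: ✓ — single use per variable (f, p, q, g, r, h)
affine: ✓ — no duplicate uses among f, p, q, g, r, h
relevant: ✓ — at least one use each (f, p, q, g, r, h)
unrestricted: ✓ — typability at T1 is all that's needed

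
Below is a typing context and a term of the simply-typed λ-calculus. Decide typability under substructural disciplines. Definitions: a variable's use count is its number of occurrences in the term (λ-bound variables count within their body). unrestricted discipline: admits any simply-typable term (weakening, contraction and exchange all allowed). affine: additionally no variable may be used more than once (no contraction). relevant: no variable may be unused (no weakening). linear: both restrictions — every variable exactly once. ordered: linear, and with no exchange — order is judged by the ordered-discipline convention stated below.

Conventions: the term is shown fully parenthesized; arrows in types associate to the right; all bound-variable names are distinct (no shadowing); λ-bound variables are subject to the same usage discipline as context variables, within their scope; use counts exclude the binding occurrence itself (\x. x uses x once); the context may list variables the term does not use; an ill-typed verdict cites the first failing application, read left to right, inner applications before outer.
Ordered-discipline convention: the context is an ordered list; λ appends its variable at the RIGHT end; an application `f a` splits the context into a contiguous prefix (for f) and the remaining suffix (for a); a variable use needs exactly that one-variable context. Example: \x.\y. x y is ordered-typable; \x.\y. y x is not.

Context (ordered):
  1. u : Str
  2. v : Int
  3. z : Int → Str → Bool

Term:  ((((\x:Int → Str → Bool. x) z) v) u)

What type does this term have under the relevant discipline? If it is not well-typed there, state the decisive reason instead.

term : Bool
variable uses: u ×1; v ×1; z ×1; x [bound] ×1
left-to-right use order: x, z, v, u
typing: well-typed — term : Bool
per-discipline verdicts: ordered ✗, linear ✓, affine ✓, relevant ✓, unrestricted ✓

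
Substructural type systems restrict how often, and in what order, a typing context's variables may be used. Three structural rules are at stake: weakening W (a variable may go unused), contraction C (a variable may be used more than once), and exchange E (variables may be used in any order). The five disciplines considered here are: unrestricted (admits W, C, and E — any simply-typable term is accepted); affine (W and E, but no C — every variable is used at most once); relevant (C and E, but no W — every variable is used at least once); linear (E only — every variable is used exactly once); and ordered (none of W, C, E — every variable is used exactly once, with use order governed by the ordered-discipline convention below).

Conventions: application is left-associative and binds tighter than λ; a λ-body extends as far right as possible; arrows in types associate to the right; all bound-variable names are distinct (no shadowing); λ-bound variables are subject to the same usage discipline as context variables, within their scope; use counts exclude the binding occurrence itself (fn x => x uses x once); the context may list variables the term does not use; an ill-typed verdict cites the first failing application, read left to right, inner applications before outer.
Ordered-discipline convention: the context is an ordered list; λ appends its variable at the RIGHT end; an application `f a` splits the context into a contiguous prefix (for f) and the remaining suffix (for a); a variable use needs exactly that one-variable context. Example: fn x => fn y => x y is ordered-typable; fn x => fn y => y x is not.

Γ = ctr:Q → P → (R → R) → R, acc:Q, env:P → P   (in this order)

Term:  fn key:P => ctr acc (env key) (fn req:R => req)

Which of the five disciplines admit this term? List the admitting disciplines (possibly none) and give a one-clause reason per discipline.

accepted by: ordered, linear, affine, relevant, unrestricted
counts: ctr: 1, acc: 1, env: 1, key (λ-bound): 1, req (λ-bound): 1
use order (left to right): ctr, acc, env, key, req
typing: well-typed at P → R
ordered: ✓, single-use (ctr, acc, env, key, req), ordered derivation ok
linear: ✓, single use per variable (ctr, acc, env, key, req)
affine: ✓, none of ctr, acc, env, key, req used more than once
relevant: ✓, ctr, acc, env, key, req: all used, weakening unneeded
unrestricted: ✓, type-checks (P → R) and nothing is barred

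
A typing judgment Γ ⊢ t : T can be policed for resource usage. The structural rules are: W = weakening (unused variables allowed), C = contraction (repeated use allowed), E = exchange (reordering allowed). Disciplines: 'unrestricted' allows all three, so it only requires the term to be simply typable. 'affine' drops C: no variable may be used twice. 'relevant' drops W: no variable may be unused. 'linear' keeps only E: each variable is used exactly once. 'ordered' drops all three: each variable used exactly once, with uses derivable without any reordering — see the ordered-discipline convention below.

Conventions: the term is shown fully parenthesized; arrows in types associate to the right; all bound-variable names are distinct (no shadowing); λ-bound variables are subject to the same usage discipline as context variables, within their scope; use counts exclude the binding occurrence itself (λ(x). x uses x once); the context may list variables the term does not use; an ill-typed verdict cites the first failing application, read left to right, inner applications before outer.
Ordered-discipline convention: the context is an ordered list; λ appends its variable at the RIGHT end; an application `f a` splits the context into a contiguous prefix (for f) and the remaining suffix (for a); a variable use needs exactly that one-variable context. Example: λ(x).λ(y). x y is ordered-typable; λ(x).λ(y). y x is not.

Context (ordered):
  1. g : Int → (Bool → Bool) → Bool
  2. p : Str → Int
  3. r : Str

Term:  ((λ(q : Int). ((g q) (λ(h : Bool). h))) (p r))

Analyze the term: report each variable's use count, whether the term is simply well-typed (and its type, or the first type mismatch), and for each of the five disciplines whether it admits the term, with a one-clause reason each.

variable uses: g ×1; p ×1; r ×1; q (λ-bound) ×1; h (λ-bound) ×1
uses in reading order: g, q, h, p, r
typing: well-typed at Bool
ordered: ✓ — single-use (g, p, r, q, h), ordered derivation ok
linear: ✓ — each of g, p, r, q, h used exactly once
affine: ✓ — no duplicate uses among g, p, r, q, h
relevant: ✓ — at least one use each (g, p, r, q, h)
unrestricted: ✓ — simply typable at Bool; W, C, E all held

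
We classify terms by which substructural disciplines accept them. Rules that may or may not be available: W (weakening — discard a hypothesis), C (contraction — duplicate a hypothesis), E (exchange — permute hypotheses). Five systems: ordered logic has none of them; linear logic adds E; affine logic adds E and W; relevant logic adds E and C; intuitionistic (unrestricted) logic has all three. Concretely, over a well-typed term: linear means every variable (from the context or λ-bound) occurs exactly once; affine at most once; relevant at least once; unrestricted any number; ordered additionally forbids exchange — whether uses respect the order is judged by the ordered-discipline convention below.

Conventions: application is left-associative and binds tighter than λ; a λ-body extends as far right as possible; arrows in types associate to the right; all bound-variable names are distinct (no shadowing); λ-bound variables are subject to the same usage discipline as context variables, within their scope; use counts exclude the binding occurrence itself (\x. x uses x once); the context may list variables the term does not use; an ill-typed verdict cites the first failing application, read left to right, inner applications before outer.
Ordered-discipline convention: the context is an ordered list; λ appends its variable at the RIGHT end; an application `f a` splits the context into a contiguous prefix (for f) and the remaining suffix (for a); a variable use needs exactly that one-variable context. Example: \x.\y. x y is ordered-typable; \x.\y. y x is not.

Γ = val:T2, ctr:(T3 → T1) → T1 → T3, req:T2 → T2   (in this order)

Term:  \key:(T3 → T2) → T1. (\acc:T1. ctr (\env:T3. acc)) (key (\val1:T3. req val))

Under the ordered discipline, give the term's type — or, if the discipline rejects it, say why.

not well-typed under ordered — needs weakening: env, val1 unused
counts: val: 1, ctr: 1, req: 1, key (bound): 1, acc (bound): 1, env (bound): 0, val1 (bound): 0
order of uses: ctr, acc, key, req, val
typing: well-typed at ((T3 → T2) → T1) → T1 → T3
across the five disciplines: ordered ✗ · linear ✗ · affine ✓ · relevant ✗ · unrestricted ✓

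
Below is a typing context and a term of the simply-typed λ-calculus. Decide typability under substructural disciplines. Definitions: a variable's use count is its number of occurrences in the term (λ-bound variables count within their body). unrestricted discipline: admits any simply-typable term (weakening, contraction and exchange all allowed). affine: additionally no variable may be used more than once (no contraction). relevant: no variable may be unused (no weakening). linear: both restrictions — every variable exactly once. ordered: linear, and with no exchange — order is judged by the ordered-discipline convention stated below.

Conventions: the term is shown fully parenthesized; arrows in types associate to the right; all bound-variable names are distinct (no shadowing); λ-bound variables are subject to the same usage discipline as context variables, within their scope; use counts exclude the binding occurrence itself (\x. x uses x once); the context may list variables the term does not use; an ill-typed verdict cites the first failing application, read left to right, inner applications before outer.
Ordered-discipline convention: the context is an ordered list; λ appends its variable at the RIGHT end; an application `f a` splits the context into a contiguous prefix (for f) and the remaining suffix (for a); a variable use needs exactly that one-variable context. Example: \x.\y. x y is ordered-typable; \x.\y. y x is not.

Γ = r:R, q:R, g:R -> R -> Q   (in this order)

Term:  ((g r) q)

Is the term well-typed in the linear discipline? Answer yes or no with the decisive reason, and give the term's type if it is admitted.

yes — exactly-once usage across r, q, g; term : Q
usage: r: 1, q: 1, g: 1
left-to-right use order: g, r, q
typing: well-typed — term : Q
summary: ordered ✗ · linear ✓ · affine ✓ · relevant ✓ · unrestricted ✓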